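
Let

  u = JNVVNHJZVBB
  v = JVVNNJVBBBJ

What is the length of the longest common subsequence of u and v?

8

Let dp[i][j] be the LCS length of the first i characters of u and the first j characters of v. dp[i][j] = dp[i-1][j-1]+1 when the i-th and j-th characters match, else max(dp[i-1][j], dp[i][j-1]).
    ·  J  V  V  N  N  J  V  B  B  B  J
 ·  0  0  0  0  0  0  0  0  0  0  0  0
 J  0  1  1  1  1  1  1  1  1  1  1  1
 N  0  1  1  1  2  2  2  2  2  2  2  2
 V  0  1  2  2  2  2  2  3  3  3  3  3
 V  0  1  2  3  3  3  3  3  3  3  3  3
 N  0  1  2  3  4  4  4  4  4  4  4  4
 H  0  1  2  3  4  4  4  4  4  4  4  4
 J  0  1  2  3  4  4  5  5  5  5  5  5
 Z  0  1  2  3  4  4  5  5  5  5  5  5
 V  0  1  2  3  4  4  5  6  6  6  6  6
 B  0  1  2  3  4  4  5  6  7  7  7  7
 B  0  1  2  3  4  4  5  6  7  8  8  8
dp[11][11] = 8. One LCS (by backtracking along matches): JVVNJVBB.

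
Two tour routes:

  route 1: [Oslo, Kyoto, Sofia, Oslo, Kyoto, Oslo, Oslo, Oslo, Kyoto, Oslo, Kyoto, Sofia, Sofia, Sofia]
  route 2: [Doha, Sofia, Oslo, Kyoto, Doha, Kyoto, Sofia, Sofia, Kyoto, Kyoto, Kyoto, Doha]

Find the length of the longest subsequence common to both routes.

6

Taking Oslo at route 1[1]=route 2[3], then Kyoto at route 1[2]=route 2[6], then Sofia at route 1[3]=route 2[8], then Kyoto at route 1[5]=route 2[9], then Kyoto at route 1[9]=route 2[10], then Kyoto at route 1[11]=route 2[11] gives a common subsequence of length 6. Since dp[14][12] = 6, nothing longer is possible.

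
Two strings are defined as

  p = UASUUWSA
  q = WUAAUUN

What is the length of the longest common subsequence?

4

One common subsequence of length 4: U (p #1, q #2), then A (p #2, q #4), then U (p #4, q #5), then U (p #5, q #6). Since dp[8][7] = 4, nothing longer is possible.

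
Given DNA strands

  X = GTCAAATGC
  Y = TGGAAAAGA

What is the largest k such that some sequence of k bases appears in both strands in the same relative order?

Let dp[i][j] be the LCS length of the first i bases of X and the first j bases of Y. dp[i][j] = dp[i-1][j-1]+1 when the i-th and j-th bases match, else max(dp[i-1][j], dp[i][j-1]).
    ·  T  G  G  A  A  A  A  G  A
 ·  0  0  0  0  0  0  0  0  0  0
 G  0  0  1  1  1  1  1  1  1  1
 T  0  1  1  1  1  1  1  1  1  1
 C  0  1  1  1  1  1  1  1  1  1
 A  0  1  1  1  2  2  2  2  2  2
 A  0  1  1  1  2  3  3  3  3  3
 A  0  1  1  1  2  3  4  4  4  4
 T  0  1  1  1  2  3  4  4  4  4
 G  0  1  2  2  2  3  4  4  5  5
 C  0  1  2  2  2  3  4  4  5  5
dp[9][9] = 5. One LCS (by backtracking along matches): GAAAG.

5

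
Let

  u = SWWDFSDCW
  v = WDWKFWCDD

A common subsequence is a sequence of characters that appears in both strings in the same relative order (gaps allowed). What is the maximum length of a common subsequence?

Match W [2,3], then W [3,6], then D [4,8], then D [7,9] — 4 characters in the same relative order in both, and the DP table's final entry dp[9][9] is also 4, so no common subsequence is longer.

4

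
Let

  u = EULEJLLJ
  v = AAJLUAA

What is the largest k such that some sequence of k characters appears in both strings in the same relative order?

2

Let dp[i][j] be the LCS length of the first i characters of u and the first j characters of v. dp[i][j] = dp[i-1][j-1]+1 when the i-th and j-th characters match, else max(dp[i-1][j], dp[i][j-1]).
    ·  A  A  J  L  U  A  A
 ·  0  0  0  0  0  0  0  0
 E  0  0  0  0  0  0  0  0
 U  0  0  0  0  0  1  1  1
 L  0  0  0  0  1  1  1  1
 E  0  0  0  0  1  1  1  1
 J  0  0  0  1  1  1  1  1
 L  0  0  0  1  2  2  2  2
 L  0  0  0  1  2  2  2  2
 J  0  0  0  1  2  2  2  2
dp[8][7] = 2. One LCS (by backtracking along matches): JL.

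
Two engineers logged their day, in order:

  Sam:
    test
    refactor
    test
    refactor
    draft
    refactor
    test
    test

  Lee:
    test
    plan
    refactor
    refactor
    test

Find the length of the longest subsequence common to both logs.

4

Match test [1,1], refactor [4,3], refactor [6,4], test [8,5] — 4 tasks in the same relative order in both. dp[8][5] = 4 confirms this is the maximum.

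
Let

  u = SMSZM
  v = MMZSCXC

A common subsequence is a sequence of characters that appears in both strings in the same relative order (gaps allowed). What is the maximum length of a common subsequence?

2

Taking M at u[2]=v[2] → S at u[3]=v[4] gives a common subsequence of length 2, and the DP table's final entry dp[5][7] is also 2, so no common subsequence is longer.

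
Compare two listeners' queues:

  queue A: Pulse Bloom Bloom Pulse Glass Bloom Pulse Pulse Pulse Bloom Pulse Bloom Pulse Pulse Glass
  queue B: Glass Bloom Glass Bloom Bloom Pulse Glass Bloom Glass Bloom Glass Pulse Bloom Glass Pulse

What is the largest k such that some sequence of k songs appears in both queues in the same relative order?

9

Match Bloom [2,4], Bloom [3,5], Pulse [4,6], Glass [5,7], Bloom [6,8], Bloom [10,10], Pulse [11,12], Bloom [12,13], Pulse [14,15] — 9 songs in the same relative order in both. The LCS DP gives dp[15][15] = 9, so this is optimal.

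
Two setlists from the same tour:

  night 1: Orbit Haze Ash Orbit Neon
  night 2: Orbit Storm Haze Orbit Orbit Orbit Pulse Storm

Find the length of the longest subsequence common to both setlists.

3

Match Orbit (night 1 #1, night 2 #1), Haze (night 1 #2, night 2 #3), Orbit (night 1 #4, night 2 #6) — 3 songs in the same relative order in both. dp[5][8] = 3 confirms this is the maximum.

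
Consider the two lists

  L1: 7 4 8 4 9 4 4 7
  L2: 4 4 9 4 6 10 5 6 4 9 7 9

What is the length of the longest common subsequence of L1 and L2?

6

Let dp[i][j] be the LCS length of the first i values of L1 and the first j values of L2. dp[i][j] = dp[i-1][j-1]+1 when the i-th and j-th values match, else max(dp[i-1][j], dp[i][j-1]).
    ·  4  4  9  4  6 10  5  6  4  9  7  9
 ·  0  0  0  0  0  0  0  0  0  0  0  0  0
 7  0  0  0  0  0  0  0  0  0  0  0  1  1
 4  0  1  1  1  1  1  1  1  1  1  1  1  1
 8  0  1  1  1  1  1  1  1  1  1  1  1  1
 4  0  1  2  2  2  2  2  2  2  2  2  2  2
 9  0  1  2  3  3  3  3  3  3  3  3  3  3
 4  0  1  2  3  4  4  4  4  4  4  4  4  4
 4  0  1  2  3  4  4  4  4  4  5  5  5  5
 7  0  1  2  3  4  4  4  4  4  5  5  6  6
dp[8][12] = 6. One LCS (by backtracking along matches): 4, 4, 9, 4, 4, 7.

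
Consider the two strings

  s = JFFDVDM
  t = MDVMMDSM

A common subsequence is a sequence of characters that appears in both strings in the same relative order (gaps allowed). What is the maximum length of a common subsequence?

4

Let dp[i][j] be the LCS length of the first i characters of s and the first j characters of t. dp[i][j] = dp[i-1][j-1]+1 when the i-th and j-th characters match, else max(dp[i-1][j], dp[i][j-1]).
    ·  M  D  V  M  M  D  S  M
 ·  0  0  0  0  0  0  0  0  0
 J  0  0  0  0  0  0  0  0  0
 F  0  0  0  0  0  0  0  0  0
 F  0  0  0  0  0  0  0  0  0
 D  0  0  1  1  1  1  1  1  1
 V  0  0  1  2  2  2  2  2  2
 D  0  0  1  2  2  2  3  3  3
 M  0  1  1  2  3  3  3  3  4
dp[7][8] = 4. One LCS (by backtracking along matches): DVDM.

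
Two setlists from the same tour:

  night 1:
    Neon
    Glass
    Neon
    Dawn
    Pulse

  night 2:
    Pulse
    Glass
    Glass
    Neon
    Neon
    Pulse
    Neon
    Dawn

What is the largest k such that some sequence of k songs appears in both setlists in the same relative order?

3

One common subsequence of length 3: Neon at night 1[1]=night 2[5], Neon at night 1[3]=night 2[7], Dawn at night 1[4]=night 2[8]. Since dp[5][8] = 3, nothing longer is possible.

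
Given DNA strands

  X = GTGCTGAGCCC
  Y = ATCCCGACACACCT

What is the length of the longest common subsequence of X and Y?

Pick T (X #2, Y #2), then G (X #3, Y #6), then C (X #4, Y #8), then A (X #7, Y #9), then C (X #9, Y #10), then C (X #10, Y #12), then C (X #11, Y #13); all 7 bases appear in both, in order, and the DP table's final entry dp[11][14] is also 7, so no common subsequence is longer.

7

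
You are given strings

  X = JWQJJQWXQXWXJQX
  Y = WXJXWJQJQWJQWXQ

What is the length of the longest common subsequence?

One common subsequence of length 10: J (X #1, Y #3), W (X #2, Y #5), Q (X #3, Y #7), J (X #5, Y #8), Q (X #6, Y #9), W (X #7, Y #10), Q (X #9, Y #12), W (X #11, Y #13), X (X #12, Y #14), Q (X #14, Y #15), and the DP table's final entry dp[15][15] is also 10, so no common subsequence is longer.

10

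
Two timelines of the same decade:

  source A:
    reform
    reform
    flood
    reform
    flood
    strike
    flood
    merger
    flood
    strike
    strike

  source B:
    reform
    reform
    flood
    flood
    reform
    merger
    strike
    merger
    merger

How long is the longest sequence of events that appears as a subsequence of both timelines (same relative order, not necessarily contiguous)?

6

Match reform (source A #1, source B #1) → reform (source A #2, source B #2) → flood (source A #3, source B #4) → reform (source A #4, source B #5) → strike (source A #6, source B #7) → merger (source A #8, source B #9) — 6 events in the same relative order in both. The LCS DP gives dp[11][9] = 6, so this is optimal.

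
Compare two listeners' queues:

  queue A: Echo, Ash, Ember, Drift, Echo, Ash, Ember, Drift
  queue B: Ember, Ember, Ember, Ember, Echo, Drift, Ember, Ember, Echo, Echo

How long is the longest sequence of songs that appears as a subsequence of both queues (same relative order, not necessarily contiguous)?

3

One common subsequence of length 3: Echo (queue A #1, queue B #5), Ember (queue A #3, queue B #8), Echo (queue A #5, queue B #10). The LCS DP gives dp[8][10] = 3, so this is optimal.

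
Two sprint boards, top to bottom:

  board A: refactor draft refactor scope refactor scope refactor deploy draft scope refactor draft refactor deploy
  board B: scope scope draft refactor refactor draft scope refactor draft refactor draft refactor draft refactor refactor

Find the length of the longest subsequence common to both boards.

9

Pick refactor (board A #1, board B #5) → draft (board A #2, board B #6) → scope (board A #4, board B #7) → refactor (board A #5, board B #8) → refactor (board A #7, board B #10) → draft (board A #9, board B #11) → refactor (board A #11, board B #12) → draft (board A #12, board B #13) → refactor (board A #13, board B #15); all 9 tasks appear in both, in order. dp[14][15] = 9 confirms this is the maximum.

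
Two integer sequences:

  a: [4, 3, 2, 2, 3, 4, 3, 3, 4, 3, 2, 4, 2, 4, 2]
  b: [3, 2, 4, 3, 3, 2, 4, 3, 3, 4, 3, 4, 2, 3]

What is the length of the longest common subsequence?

10

Pick 4 at a[1]=b[3] → 3 at a[2]=b[5] → 2 at a[4]=b[6] → 4 at a[6]=b[7] → 3 at a[7]=b[8] → 3 at a[8]=b[9] → 4 at a[9]=b[10] → 3 at a[10]=b[11] → 4 at a[12]=b[12] → 2 at a[13]=b[13]; all 10 values appear in both, in order, and the DP table's final entry dp[15][14] is also 10, so no common subsequence is longer.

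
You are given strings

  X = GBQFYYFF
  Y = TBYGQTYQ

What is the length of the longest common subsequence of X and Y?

Pick G at X[1]=Y[4]; then Q at X[3]=Y[5]; then Y at X[5]=Y[7]; all 3 characters appear in both, in order. Since dp[8][8] = 3, nothing longer is possible.

3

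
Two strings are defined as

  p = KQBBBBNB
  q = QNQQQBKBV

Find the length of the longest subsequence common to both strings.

Let dp[i][j] be the LCS length of the first i characters of p and the first j characters of q. dp[i][j] = dp[i-1][j-1]+1 when the i-th and j-th characters match, else max(dp[i-1][j], dp[i][j-1]).
    ·  Q  N  Q  Q  Q  B  K  B  V
 ·  0  0  0  0  0  0  0  0  0  0
 K  0  0  0  0  0  0  0  1  1  1
 Q  0  1  1  1  1  1  1  1  1  1
 B  0  1  1  1  1  1  2  2  2  2
 B  0  1  1  1  1  1  2  2  3  3
 B  0  1  1  1  1  1  2  2  3  3
 B  0  1  1  1  1  1  2  2  3  3
 N  0  1  2  2  2  2  2  2  3  3
 B  0  1  2  2  2  2  3  3  3  3
dp[8][9] = 3. One LCS (by backtracking along matches): QBB.

3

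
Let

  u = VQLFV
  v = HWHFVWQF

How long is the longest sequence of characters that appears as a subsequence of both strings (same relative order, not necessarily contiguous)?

One common subsequence of length 3: V (u #1, v #5) → Q (u #2, v #7) → F (u #4, v #8), and the DP table's final entry dp[5][8] is also 3, so no common subsequence is longer.

3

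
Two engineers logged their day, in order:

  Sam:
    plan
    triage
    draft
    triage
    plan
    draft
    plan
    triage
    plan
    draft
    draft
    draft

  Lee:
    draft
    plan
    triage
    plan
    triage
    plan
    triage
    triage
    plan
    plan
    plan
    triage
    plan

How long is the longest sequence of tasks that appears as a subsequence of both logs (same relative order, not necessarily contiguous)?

7

Match plan at Sam[1]=Lee[6], triage at Sam[2]=Lee[7], triage at Sam[4]=Lee[8], plan at Sam[5]=Lee[10], plan at Sam[7]=Lee[11], triage at Sam[8]=Lee[12], plan at Sam[9]=Lee[13] — 7 tasks in the same relative order in both. Since dp[12][13] = 7, nothing longer is possible.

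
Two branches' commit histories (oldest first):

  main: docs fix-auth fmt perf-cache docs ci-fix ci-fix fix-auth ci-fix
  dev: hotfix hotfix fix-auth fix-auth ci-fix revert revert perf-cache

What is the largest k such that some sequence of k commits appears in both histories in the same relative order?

Taking fix-auth at main[2]=dev[3] → fix-auth at main[8]=dev[4] → ci-fix at main[9]=dev[5] gives a common subsequence of length 3. The LCS DP gives dp[9][8] = 3, so this is optimal.

3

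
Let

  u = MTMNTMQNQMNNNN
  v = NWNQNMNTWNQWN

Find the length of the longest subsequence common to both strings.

Taking N (u #4, v #3), then Q (u #7, v #4), then N (u #8, v #5), then M (u #10, v #6), then N (u #11, v #7), then N (u #12, v #10), then N (u #14, v #13) gives a common subsequence of length 7, and the DP table's final entry dp[14][13] is also 7, so no common subsequence is longer.

7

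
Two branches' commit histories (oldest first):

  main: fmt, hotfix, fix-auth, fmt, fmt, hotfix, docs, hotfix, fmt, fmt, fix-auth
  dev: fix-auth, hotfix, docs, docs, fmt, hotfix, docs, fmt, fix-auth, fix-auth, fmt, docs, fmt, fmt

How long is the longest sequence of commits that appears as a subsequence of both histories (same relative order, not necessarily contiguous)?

7

Pick fmt (main #1, dev #5); then hotfix (main #2, dev #6); then fix-auth (main #3, dev #10); then fmt (main #5, dev #11); then docs (main #7, dev #12); then fmt (main #9, dev #13); then fmt (main #10, dev #14); all 7 commits appear in both, in order. The LCS DP gives dp[11][14] = 7, so this is optimal.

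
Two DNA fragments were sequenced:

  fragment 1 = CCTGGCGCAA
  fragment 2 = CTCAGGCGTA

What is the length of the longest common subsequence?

7

Let dp[i][j] be the LCS length of the first i bases of fragment 1 and the first j bases of fragment 2. dp[i][j] = dp[i-1][j-1]+1 when the i-th and j-th bases match, else max(dp[i-1][j], dp[i][j-1]).
    ·  C  T  C  A  G  G  C  G  T  A
 ·  0  0  0  0  0  0  0  0  0  0  0
 C  0  1  1  1  1  1  1  1  1  1  1
 C  0  1  1  2  2  2  2  2  2  2  2
 T  0  1  2  2  2  2  2  2  2  3  3
 G  0  1  2  2  2  3  3  3  3  3  3
 G  0  1  2  2  2  3  4  4  4  4  4
 C  0  1  2  3  3  3  4  5  5  5  5
 G  0  1  2  3  3  4  4  5  6  6  6
 C  0  1  2  3  3  4  4  5  6  6  6
 A  0  1  2  3  4  4  4  5  6  6  7
 A  0  1  2  3  4  4  4  5  6  6  7
dp[10][10] = 7. One LCS (by backtracking along matches): CCGGCGA.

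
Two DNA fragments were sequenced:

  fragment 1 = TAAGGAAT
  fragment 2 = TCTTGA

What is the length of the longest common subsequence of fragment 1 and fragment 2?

Taking T (fragment 1 #1, fragment 2 #4), G (fragment 1 #5, fragment 2 #5), A (fragment 1 #7, fragment 2 #6) gives a common subsequence of length 3. Since dp[8][6] = 3, nothing longer is possible.

3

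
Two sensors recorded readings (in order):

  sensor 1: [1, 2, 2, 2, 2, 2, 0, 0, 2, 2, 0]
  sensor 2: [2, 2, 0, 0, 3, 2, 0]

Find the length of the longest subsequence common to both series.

One common subsequence of length 6: 2 (sensor 1 #5, sensor 2 #1), then 2 (sensor 1 #6, sensor 2 #2), then 0 (sensor 1 #7, sensor 2 #3), then 0 (sensor 1 #8, sensor 2 #4), then 2 (sensor 1 #10, sensor 2 #6), then 0 (sensor 1 #11, sensor 2 #7). dp[11][7] = 6 confirms this is the maximum.

6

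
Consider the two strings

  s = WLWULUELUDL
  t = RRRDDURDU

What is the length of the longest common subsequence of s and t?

2

Let dp[i][j] be the LCS length of the first i characters of s and the first j characters of t. dp[i][j] = dp[i-1][j-1]+1 when the i-th and j-th characters match, else max(dp[i-1][j], dp[i][j-1]).
    ·  R  R  R  D  D  U  R  D  U
 ·  0  0  0  0  0  0  0  0  0  0
 W  0  0  0  0  0  0  0  0  0  0
 L  0  0  0  0  0  0  0  0  0  0
 W  0  0  0  0  0  0  0  0  0  0
 U  0  0  0  0  0  0  1  1  1  1
 L  0  0  0  0  0  0  1  1  1  1
 U  0  0  0  0  0  0  1  1  1  2
 E  0  0  0  0  0  0  1  1  1  2
 L  0  0  0  0  0  0  1  1  1  2
 U  0  0  0  0  0  0  1  1  1  2
 D  0  0  0  0  1  1  1  1  2  2
 L  0  0  0  0  1  1  1  1  2  2
dp[11][9] = 2. One LCS (by backtracking along matches): UU.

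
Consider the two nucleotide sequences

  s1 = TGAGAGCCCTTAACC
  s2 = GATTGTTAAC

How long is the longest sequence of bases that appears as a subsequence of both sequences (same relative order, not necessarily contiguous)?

Pick G (s1 #2, s2 #1); then A (s1 #3, s2 #2); then G (s1 #6, s2 #5); then T (s1 #10, s2 #6); then T (s1 #11, s2 #7); then A (s1 #12, s2 #8); then A (s1 #13, s2 #9); then C (s1 #15, s2 #10); all 8 bases appear in both, in order. dp[15][10] = 8 confirms this is the maximum.

8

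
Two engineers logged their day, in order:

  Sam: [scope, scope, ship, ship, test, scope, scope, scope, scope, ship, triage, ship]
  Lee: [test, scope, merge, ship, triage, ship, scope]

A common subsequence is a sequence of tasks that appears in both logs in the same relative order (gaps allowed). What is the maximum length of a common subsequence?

One common subsequence of length 5: test at Sam[5]=Lee[1]; then scope at Sam[6]=Lee[2]; then ship at Sam[10]=Lee[4]; then triage at Sam[11]=Lee[5]; then ship at Sam[12]=Lee[6]. The LCS DP gives dp[12][7] = 5, so this is optimal.

5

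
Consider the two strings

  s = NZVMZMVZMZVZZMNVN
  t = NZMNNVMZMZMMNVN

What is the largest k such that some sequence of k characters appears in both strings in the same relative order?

12

Taking N at s[1]=t[1], then Z at s[2]=t[2], then V at s[3]=t[6], then M at s[4]=t[7], then Z at s[5]=t[8], then M at s[6]=t[9], then Z at s[8]=t[10], then M at s[9]=t[11], then M at s[14]=t[12], then N at s[15]=t[13], then V at s[16]=t[14], then N at s[17]=t[15] gives a common subsequence of length 12. Since dp[17][15] = 12, nothing longer is possible.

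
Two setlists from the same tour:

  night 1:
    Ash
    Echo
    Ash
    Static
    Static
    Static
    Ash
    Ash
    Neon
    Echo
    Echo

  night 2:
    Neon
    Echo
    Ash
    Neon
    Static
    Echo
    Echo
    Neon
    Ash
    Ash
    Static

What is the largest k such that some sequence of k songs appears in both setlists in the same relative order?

Pick Echo [2,2]; then Ash [3,3]; then Static [4,5]; then Ash [7,9]; then Ash [8,10]; all 5 songs appear in both, in order. The LCS DP gives dp[11][11] = 5, so this is optimal.

5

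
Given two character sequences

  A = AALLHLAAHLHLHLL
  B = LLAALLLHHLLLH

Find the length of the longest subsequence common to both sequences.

Match A at A[1]=B[3], A at A[2]=B[4], L at A[3]=B[5], L at A[4]=B[6], L at A[6]=B[7], H at A[9]=B[8], H at A[11]=B[9], L at A[12]=B[10], L at A[14]=B[11], L at A[15]=B[12] — 10 characters in the same relative order in both, and the DP table's final entry dp[15][13] is also 10, so no common subsequence is longer.

10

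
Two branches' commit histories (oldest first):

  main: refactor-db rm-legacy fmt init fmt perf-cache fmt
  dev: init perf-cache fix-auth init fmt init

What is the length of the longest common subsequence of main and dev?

Match init [4,1]; then perf-cache [6,2]; then fmt [7,5] — 3 commits in the same relative order in both. Since dp[7][6] = 3, nothing longer is possible.

3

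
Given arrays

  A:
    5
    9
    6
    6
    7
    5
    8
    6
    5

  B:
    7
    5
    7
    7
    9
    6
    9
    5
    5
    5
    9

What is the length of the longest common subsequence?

Let dp[i][j] be the LCS length of the first i values of A and the first j values of B. dp[i][j] = dp[i-1][j-1]+1 when the i-th and j-th values match, else max(dp[i-1][j], dp[i][j-1]).
    ·  7  5  7  7  9  6  9  5  5  5  9
 ·  0  0  0  0  0  0  0  0  0  0  0  0
 5  0  0  1  1  1  1  1  1  1  1  1  1
 9  0  0  1  1  1  2  2  2  2  2  2  2
 6  0  0  1  1  1  2  3  3  3  3  3  3
 6  0  0  1  1  1  2  3  3  3  3  3  3
 7  0  1  1  2  2  2  3  3  3  3  3  3
 5  0  1  2  2  2  2  3  3  4  4  4  4
 8  0  1  2  2  2  2  3  3  4  4  4  4
 6  0  1  2  2  2  2  3  3  4  4  4  4
 5  0  1  2  2  2  2  3  3  4  5  5  5
dp[9][11] = 5. One LCS (by backtracking along matches): 5, 9, 6, 5, 5.

5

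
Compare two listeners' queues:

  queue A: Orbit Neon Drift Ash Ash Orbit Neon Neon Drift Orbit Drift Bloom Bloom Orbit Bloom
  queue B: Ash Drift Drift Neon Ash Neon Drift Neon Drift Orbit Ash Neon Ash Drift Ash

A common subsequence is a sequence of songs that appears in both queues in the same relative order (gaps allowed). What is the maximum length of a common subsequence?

7

One common subsequence of length 7: Neon [2,4], Ash [5,5], Neon [7,6], Neon [8,8], Drift [9,9], Orbit [10,10], Drift [11,14]. dp[15][15] = 7 confirms this is the maximum.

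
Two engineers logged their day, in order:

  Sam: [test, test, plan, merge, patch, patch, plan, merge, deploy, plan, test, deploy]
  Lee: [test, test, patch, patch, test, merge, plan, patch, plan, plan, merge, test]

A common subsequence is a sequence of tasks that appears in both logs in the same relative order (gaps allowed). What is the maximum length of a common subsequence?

Taking test at Sam[1]=Lee[2], then test at Sam[2]=Lee[5], then plan at Sam[3]=Lee[7], then patch at Sam[5]=Lee[8], then plan at Sam[7]=Lee[10], then merge at Sam[8]=Lee[11], then test at Sam[11]=Lee[12] gives a common subsequence of length 7, and the DP table's final entry dp[12][12] is also 7, so no common subsequence is longer.

7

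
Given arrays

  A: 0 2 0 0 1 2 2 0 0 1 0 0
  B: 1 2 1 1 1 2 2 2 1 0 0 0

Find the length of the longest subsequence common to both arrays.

7

Let dp[i][j] be the LCS length of the first i values of A and the first j values of B. dp[i][j] = dp[i-1][j-1]+1 when the i-th and j-th values match, else max(dp[i-1][j], dp[i][j-1]).
    ·  1  2  1  1  1  2  2  2  1  0  0  0
 ·  0  0  0  0  0  0  0  0  0  0  0  0  0
 0  0  0  0  0  0  0  0  0  0  0  1  1  1
 2  0  0  1  1  1  1  1  1  1  1  1  1  1
 0  0  0  1  1  1  1  1  1  1  1  2  2  2
 0  0  0  1  1  1  1  1  1  1  1  2  3  3
 1  0  1  1  2  2  2  2  2  2  2  2  3  3
 2  0  1  2  2  2  2  3  3  3  3  3  3  3
 2  0  1  2  2  2  2  3  4  4  4  4  4  4
 0  0  1  2  2  2  2  3  4  4  4  5  5  5
 0  0  1  2  2  2  2  3  4  4  4  5  6  6
 1  0  1  2  3  3  3  3  4  4  5  5  6  6
 0  0  1  2  3  3  3  3  4  4  5  6  6  7
 0  0  1  2  3  3  3  3  4  4  5  6  7  7
dp[12][12] = 7. One LCS (by backtracking along matches): 2, 1, 2, 2, 0, 0, 0.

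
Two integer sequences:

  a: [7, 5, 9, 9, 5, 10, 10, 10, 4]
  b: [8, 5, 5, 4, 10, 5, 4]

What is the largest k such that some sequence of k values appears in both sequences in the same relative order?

4

Match 5 (a #2, b #2), 5 (a #5, b #3), 10 (a #6, b #5), 4 (a #9, b #7) — 4 values in the same relative order in both. The LCS DP gives dp[9][7] = 4, so this is optimal.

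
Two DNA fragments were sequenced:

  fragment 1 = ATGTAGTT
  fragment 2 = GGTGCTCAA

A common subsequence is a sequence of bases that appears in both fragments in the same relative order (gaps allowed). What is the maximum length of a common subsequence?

4

One common subsequence of length 4: T [2,3] → G [3,4] → T [4,6] → A [5,9], and the DP table's final entry dp[8][9] is also 4, so no common subsequence is longer.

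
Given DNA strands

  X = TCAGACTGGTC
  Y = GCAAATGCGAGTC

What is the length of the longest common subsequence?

8

Taking C [2,2] → A [3,5] → G [4,7] → C [6,8] → G [8,9] → G [9,11] → T [10,12] → C [11,13] gives a common subsequence of length 8, and the DP table's final entry dp[11][13] is also 8, so no common subsequence is longer.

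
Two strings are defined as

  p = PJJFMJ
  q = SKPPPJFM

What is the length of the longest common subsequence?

Let dp[i][j] be the LCS length of the first i characters of p and the first j characters of q. dp[i][j] = dp[i-1][j-1]+1 when the i-th and j-th characters match, else max(dp[i-1][j], dp[i][j-1]).
    ·  S  K  P  P  P  J  F  M
 ·  0  0  0  0  0  0  0  0  0
 P  0  0  0  1  1  1  1  1  1
 J  0  0  0  1  1  1  2  2  2
 J  0  0  0  1  1  1  2  2  2
 F  0  0  0  1  1  1  2  3  3
 M  0  0  0  1  1  1  2  3  4
 J  0  0  0  1  1  1  2  3  4
dp[6][8] = 4. One LCS (by backtracking along matches): PJFM.

4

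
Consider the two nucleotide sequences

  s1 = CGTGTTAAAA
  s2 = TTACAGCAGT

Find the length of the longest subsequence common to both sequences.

5

Taking T at s1[5]=s2[1], T at s1[6]=s2[2], A at s1[7]=s2[3], A at s1[8]=s2[5], A at s1[9]=s2[8] gives a common subsequence of length 5. The LCS DP gives dp[10][10] = 5, so this is optimal.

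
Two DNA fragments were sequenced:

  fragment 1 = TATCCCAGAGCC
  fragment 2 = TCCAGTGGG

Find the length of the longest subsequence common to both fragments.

6

Let dp[i][j] be the LCS length of the first i bases of fragment 1 and the first j bases of fragment 2. dp[i][j] = dp[i-1][j-1]+1 when the i-th and j-th bases match, else max(dp[i-1][j], dp[i][j-1]).
    ·  T  C  C  A  G  T  G  G  G
 ·  0  0  0  0  0  0  0  0  0  0
 T  0  1  1  1  1  1  1  1  1  1
 A  0  1  1  1  2  2  2  2  2  2
 T  0  1  1  1  2  2  3  3  3  3
 C  0  1  2  2  2  2  3  3  3  3
 C  0  1  2  3  3  3  3  3  3  3
 C  0  1  2  3  3  3  3  3  3  3
 A  0  1  2  3  4  4  4  4  4  4
 G  0  1  2  3  4  5  5  5  5  5
 A  0  1  2  3  4  5  5  5  5  5
 G  0  1  2  3  4  5  5  6  6  6
 C  0  1  2  3  4  5  5  6  6  6
 C  0  1  2  3  4  5  5  6  6  6
dp[12][9] = 6. One LCS (by backtracking along matches): TCCAGG.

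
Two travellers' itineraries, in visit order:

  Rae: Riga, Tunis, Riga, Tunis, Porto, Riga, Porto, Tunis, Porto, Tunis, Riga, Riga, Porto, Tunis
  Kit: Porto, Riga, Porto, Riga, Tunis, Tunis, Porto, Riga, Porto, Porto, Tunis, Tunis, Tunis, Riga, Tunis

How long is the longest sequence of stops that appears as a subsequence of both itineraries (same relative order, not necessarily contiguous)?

Taking Riga (Rae #1, Kit #4) → Tunis (Rae #2, Kit #5) → Tunis (Rae #4, Kit #6) → Porto (Rae #5, Kit #7) → Riga (Rae #6, Kit #8) → Porto (Rae #7, Kit #10) → Tunis (Rae #8, Kit #12) → Tunis (Rae #10, Kit #13) → Riga (Rae #12, Kit #14) → Tunis (Rae #14, Kit #15) gives a common subsequence of length 10. Since dp[14][15] = 10, nothing longer is possible.

10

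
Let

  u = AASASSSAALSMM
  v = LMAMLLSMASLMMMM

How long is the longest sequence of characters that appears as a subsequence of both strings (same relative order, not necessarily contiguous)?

7

Taking A (u #1, v #3) → S (u #3, v #7) → A (u #4, v #9) → S (u #7, v #10) → L (u #10, v #11) → M (u #12, v #14) → M (u #13, v #15) gives a common subsequence of length 7. Since dp[13][15] = 7, nothing longer is possible.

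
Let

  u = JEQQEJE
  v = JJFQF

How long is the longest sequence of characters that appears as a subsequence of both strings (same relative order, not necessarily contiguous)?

2

Let dp[i][j] be the LCS length of the first i characters of u and the first j characters of v. dp[i][j] = dp[i-1][j-1]+1 when the i-th and j-th characters match, else max(dp[i-1][j], dp[i][j-1]).
    ·  J  J  F  Q  F
 ·  0  0  0  0  0  0
 J  0  1  1  1  1  1
 E  0  1  1  1  1  1
 Q  0  1  1  1  2  2
 Q  0  1  1  1  2  2
 E  0  1  1  1  2  2
 J  0  1  2  2  2  2
 E  0  1  2  2  2  2
dp[7][5] = 2. One LCS (by backtracking along matches): JQ.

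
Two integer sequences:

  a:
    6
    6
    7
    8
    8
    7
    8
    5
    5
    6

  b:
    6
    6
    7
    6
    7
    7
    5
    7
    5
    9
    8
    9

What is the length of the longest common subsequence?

Pick 6 at a[1]=b[2], then 6 at a[2]=b[4], then 7 at a[3]=b[5], then 7 at a[6]=b[6], then 5 at a[8]=b[7], then 5 at a[9]=b[9]; all 6 values appear in both, in order. The LCS DP gives dp[10][12] = 6, so this is optimal.

6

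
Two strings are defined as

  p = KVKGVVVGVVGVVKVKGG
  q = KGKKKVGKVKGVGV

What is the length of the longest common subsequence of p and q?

One common subsequence of length 9: K [1,4], K [3,5], V [10,6], G [11,7], K [14,8], V [15,9], K [16,10], G [17,11], G [18,13]. The LCS DP gives dp[18][14] = 9, so this is optimal.

9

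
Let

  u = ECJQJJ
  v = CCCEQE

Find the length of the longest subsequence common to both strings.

2

Let dp[i][j] be the LCS length of the first i characters of u and the first j characters of v. dp[i][j] = dp[i-1][j-1]+1 when the i-th and j-th characters match, else max(dp[i-1][j], dp[i][j-1]).
    ·  C  C  C  E  Q  E
 ·  0  0  0  0  0  0  0
 E  0  0  0  0  1  1  1
 C  0  1  1  1  1  1  1
 J  0  1  1  1  1  1  1
 Q  0  1  1  1  1  2  2
 J  0  1  1  1  1  2  2
 J  0  1  1  1  1  2  2
dp[6][6] = 2. One LCS (by backtracking along matches): EQ.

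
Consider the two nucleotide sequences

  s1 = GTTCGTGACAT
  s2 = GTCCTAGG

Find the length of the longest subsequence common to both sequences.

5

Pick G [1,1], T [2,2], T [3,5], G [5,7], G [7,8]; all 5 bases appear in both, in order, and the DP table's final entry dp[11][8] is also 5, so no common subsequence is longer.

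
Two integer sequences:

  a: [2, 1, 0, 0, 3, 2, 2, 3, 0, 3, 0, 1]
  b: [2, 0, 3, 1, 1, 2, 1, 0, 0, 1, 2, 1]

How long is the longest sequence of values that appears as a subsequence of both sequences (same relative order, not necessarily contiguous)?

7

Let dp[i][j] be the LCS length of the first i values of a and the first j values of b. dp[i][j] = dp[i-1][j-1]+1 when the i-th and j-th values match, else max(dp[i-1][j], dp[i][j-1]).
    ·  2  0  3  1  1  2  1  0  0  1  2  1
 ·  0  0  0  0  0  0  0  0  0  0  0  0  0
 2  0  1  1  1  1  1  1  1  1  1  1  1  1
 1  0  1  1  1  2  2  2  2  2  2  2  2  2
 0  0  1  2  2  2  2  2  2  3  3  3  3  3
 0  0  1  2  2  2  2  2  2  3  4  4  4  4
 3  0  1  2  3  3  3  3  3  3  4  4  4  4
 2  0  1  2  3  3  3  4  4  4  4  4  5  5
 2  0  1  2  3  3  3  4  4  4  4  4  5  5
 3  0  1  2  3  3  3  4  4  4  4  4  5  5
 0  0  1  2  3  3  3  4  4  5  5  5  5  5
 3  0  1  2  3  3  3  4  4  5  5  5  5  5
 0  0  1  2  3  3  3  4  4  5  6  6  6  6
 1  0  1  2  3  4  4  4  5  5  6  7  7  7
dp[12][12] = 7. One LCS (by backtracking along matches): 2, 0, 3, 2, 0, 0, 1.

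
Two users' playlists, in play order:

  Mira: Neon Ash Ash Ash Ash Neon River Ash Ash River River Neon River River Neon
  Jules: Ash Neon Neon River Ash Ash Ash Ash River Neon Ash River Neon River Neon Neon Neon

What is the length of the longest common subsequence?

11

Taking Neon [1,3], Ash [2,5], Ash [3,6], Ash [4,7], Ash [5,8], Neon [6,10], Ash [9,11], River [10,12], River [11,14], Neon [12,16], Neon [15,17] gives a common subsequence of length 11, and the DP table's final entry dp[15][17] is also 11, so no common subsequence is longer.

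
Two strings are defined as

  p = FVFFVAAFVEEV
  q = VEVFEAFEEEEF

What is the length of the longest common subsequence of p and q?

Let dp[i][j] be the LCS length of the first i characters of p and the first j characters of q. dp[i][j] = dp[i-1][j-1]+1 when the i-th and j-th characters match, else max(dp[i-1][j], dp[i][j-1]).
    ·  V  E  V  F  E  A  F  E  E  E  E  F
 ·  0  0  0  0  0  0  0  0  0  0  0  0  0
 F  0  0  0  0  1  1  1  1  1  1  1  1  1
 V  0  1  1  1  1  1  1  1  1  1  1  1  1
 F  0  1  1  1  2  2  2  2  2  2  2  2  2
 F  0  1  1  1  2  2  2  3  3  3  3  3  3
 V  0  1  1  2  2  2  2  3  3  3  3  3  3
 A  0  1  1  2  2  2  3  3  3  3  3  3  3
 A  0  1  1  2  2  2  3  3  3  3  3  3  3
 F  0  1  1  2  3  3  3  4  4  4  4  4  4
 V  0  1  1  2  3  3  3  4  4  4  4  4  4
 E  0  1  2  2  3  4  4  4  5  5  5  5  5
 E  0  1  2  2  3  4  4  4  5  6  6  6  6
 V  0  1  2  3  3  4  4  4  5  6  6  6  6
dp[12][12] = 6. One LCS (by backtracking along matches): VFAFEE.

6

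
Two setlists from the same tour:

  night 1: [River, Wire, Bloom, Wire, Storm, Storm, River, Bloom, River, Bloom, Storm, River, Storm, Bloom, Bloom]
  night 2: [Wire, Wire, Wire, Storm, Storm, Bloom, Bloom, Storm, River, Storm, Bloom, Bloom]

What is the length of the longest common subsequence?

Match Wire [2,2], then Wire [4,3], then Storm [5,4], then Storm [6,5], then Bloom [8,6], then Bloom [10,7], then Storm [11,8], then River [12,9], then Storm [13,10], then Bloom [14,11], then Bloom [15,12] — 11 songs in the same relative order in both. The LCS DP gives dp[15][12] = 11, so this is optimal.

11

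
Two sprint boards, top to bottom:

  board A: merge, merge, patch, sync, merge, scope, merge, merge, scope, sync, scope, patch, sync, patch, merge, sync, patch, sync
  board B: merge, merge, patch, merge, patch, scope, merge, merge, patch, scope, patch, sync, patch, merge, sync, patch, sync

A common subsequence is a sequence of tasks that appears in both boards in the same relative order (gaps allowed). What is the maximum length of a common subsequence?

Pick merge at board A[1]=board B[1] → merge at board A[2]=board B[2] → patch at board A[3]=board B[3] → merge at board A[5]=board B[4] → scope at board A[6]=board B[6] → merge at board A[7]=board B[7] → merge at board A[8]=board B[8] → scope at board A[11]=board B[10] → patch at board A[12]=board B[11] → sync at board A[13]=board B[12] → patch at board A[14]=board B[13] → merge at board A[15]=board B[14] → sync at board A[16]=board B[15] → patch at board A[17]=board B[16] → sync at board A[18]=board B[17]; all 15 tasks appear in both, in order. The LCS DP gives dp[18][17] = 15, so this is optimal.

15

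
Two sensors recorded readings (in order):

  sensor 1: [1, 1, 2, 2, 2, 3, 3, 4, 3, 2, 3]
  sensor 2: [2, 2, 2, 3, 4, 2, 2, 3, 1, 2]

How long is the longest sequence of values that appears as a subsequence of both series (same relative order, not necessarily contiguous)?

7

Let dp[i][j] be the LCS length of the first i values of sensor 1 and the first j values of sensor 2. dp[i][j] = dp[i-1][j-1]+1 when the i-th and j-th values match, else max(dp[i-1][j], dp[i][j-1]).
    ·  2  2  2  3  4  2  2  3  1  2
 ·  0  0  0  0  0  0  0  0  0  0  0
 1  0  0  0  0  0  0  0  0  0  1  1
 1  0  0  0  0  0  0  0  0  0  1  1
 2  0  1  1  1  1  1  1  1  1  1  2
 2  0  1  2  2  2  2  2  2  2  2  2
 2  0  1  2  3  3  3  3  3  3  3  3
 3  0  1  2  3  4  4  4  4  4  4  4
 3  0  1  2  3  4  4  4  4  5  5  5
 4  0  1  2  3  4  5  5  5  5  5  5
 3  0  1  2  3  4  5  5  5  6  6  6
 2  0  1  2  3  4  5  6  6  6  6  7
 3  0  1  2  3  4  5  6  6  7  7  7
dp[11][10] = 7. One LCS (by backtracking along matches): 2, 2, 2, 3, 4, 3, 2.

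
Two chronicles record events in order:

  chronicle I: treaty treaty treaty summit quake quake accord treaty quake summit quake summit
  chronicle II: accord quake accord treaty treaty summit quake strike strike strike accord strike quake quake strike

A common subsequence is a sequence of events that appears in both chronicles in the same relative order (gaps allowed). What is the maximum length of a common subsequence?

7

One common subsequence of length 7: treaty at chronicle I[2]=chronicle II[4], treaty at chronicle I[3]=chronicle II[5], summit at chronicle I[4]=chronicle II[6], quake at chronicle I[5]=chronicle II[7], accord at chronicle I[7]=chronicle II[11], quake at chronicle I[9]=chronicle II[13], quake at chronicle I[11]=chronicle II[14], and the DP table's final entry dp[12][15] is also 7, so no common subsequence is longer.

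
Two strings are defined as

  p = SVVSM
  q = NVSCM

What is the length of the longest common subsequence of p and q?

Let dp[i][j] be the LCS length of the first i characters of p and the first j characters of q. dp[i][j] = dp[i-1][j-1]+1 when the i-th and j-th characters match, else max(dp[i-1][j], dp[i][j-1]).
    ·  N  V  S  C  M
 ·  0  0  0  0  0  0
 S  0  0  0  1  1  1
 V  0  0  1  1  1  1
 V  0  0  1  1  1  1
 S  0  0  1  2  2  2
 M  0  0  1  2  2  3
dp[5][5] = 3. One LCS (by backtracking along matches): VSM.

3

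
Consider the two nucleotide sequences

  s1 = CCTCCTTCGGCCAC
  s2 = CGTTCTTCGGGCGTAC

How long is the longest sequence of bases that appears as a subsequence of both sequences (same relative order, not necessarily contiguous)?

Pick C at s1[1]=s2[1]; then T at s1[3]=s2[4]; then C at s1[5]=s2[5]; then T at s1[6]=s2[6]; then T at s1[7]=s2[7]; then C at s1[8]=s2[8]; then G at s1[9]=s2[10]; then G at s1[10]=s2[11]; then C at s1[11]=s2[12]; then A at s1[13]=s2[15]; then C at s1[14]=s2[16]; all 11 bases appear in both, in order. Since dp[14][16] = 11, nothing longer is possible.

11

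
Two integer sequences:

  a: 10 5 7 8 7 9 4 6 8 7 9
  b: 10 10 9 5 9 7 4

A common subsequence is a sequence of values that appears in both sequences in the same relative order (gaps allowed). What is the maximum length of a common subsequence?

4

One common subsequence of length 4: 10 [1,2], then 5 [2,4], then 7 [5,6], then 4 [7,7]. dp[11][7] = 4 confirms this is the maximum.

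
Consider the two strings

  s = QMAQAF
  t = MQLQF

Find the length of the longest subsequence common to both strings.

3

One common subsequence of length 3: Q (s #1, t #2) → Q (s #4, t #4) → F (s #6, t #5). dp[6][5] = 3 confirms this is the maximum.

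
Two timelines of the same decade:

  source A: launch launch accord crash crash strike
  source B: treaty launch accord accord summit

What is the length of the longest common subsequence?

2

Pick launch (source A #1, source B #2), accord (source A #3, source B #4); all 2 events appear in both, in order. Since dp[6][5] = 2, nothing longer is possible.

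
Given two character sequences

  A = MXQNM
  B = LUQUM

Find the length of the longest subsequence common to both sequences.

Taking Q (A #3, B #3), M (A #5, B #5) gives a common subsequence of length 2, and the DP table's final entry dp[5][5] is also 2, so no common subsequence is longer.

2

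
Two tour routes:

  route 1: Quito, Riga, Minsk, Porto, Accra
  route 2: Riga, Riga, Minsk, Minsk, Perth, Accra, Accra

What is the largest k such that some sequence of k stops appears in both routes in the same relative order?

3

Match Riga at route 1[2]=route 2[2]; then Minsk at route 1[3]=route 2[4]; then Accra at route 1[5]=route 2[7] — 3 stops in the same relative order in both, and the DP table's final entry dp[5][7] is also 3, so no common subsequence is longer.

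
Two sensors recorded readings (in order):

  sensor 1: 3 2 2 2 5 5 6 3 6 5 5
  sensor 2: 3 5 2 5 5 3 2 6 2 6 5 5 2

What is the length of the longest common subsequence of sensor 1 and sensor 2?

8

One common subsequence of length 8: 3 at sensor 1[1]=sensor 2[1]; then 2 at sensor 1[4]=sensor 2[3]; then 5 at sensor 1[5]=sensor 2[4]; then 5 at sensor 1[6]=sensor 2[5]; then 6 at sensor 1[7]=sensor 2[8]; then 6 at sensor 1[9]=sensor 2[10]; then 5 at sensor 1[10]=sensor 2[11]; then 5 at sensor 1[11]=sensor 2[12]. dp[11][13] = 8 confirms this is the maximum.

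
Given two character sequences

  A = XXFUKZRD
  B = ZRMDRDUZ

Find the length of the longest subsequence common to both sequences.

3

Taking Z (A #6, B #1) → R (A #7, B #5) → D (A #8, B #6) gives a common subsequence of length 3, and the DP table's final entry dp[8][8] is also 3, so no common subsequence is longer.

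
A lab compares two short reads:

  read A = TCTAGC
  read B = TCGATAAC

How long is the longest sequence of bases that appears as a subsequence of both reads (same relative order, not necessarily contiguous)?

5

Let dp[i][j] be the LCS length of the first i bases of read A and the first j bases of read B. dp[i][j] = dp[i-1][j-1]+1 when the i-th and j-th bases match, else max(dp[i-1][j], dp[i][j-1]).
    ·  T  C  G  A  T  A  A  C
 ·  0  0  0  0  0  0  0  0  0
 T  0  1  1  1  1  1  1  1  1
 C  0  1  2  2  2  2  2  2  2
 T  0  1  2  2  2  3  3  3  3
 A  0  1  2  2  3  3  4  4  4
 G  0  1  2  3  3  3  4  4  4
 C  0  1  2  3  3  3  4  4  5
dp[6][8] = 5. One LCS (by backtracking along matches): TCTAC.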